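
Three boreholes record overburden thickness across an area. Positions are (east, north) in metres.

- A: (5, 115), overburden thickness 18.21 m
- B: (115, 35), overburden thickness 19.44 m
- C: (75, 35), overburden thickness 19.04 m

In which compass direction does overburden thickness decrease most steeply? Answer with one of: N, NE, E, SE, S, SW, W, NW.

W

Three-point gradient (reference A): Δ to B = (110, -80, +1.23), Δ to C = (70, -80, +0.83).
∂d/∂x = +0.01000, ∂d/∂y = -0.001625 (det = -3200).
Steepest decrease is along −∇f = (-0.01000 E, +0.001625 N) → west.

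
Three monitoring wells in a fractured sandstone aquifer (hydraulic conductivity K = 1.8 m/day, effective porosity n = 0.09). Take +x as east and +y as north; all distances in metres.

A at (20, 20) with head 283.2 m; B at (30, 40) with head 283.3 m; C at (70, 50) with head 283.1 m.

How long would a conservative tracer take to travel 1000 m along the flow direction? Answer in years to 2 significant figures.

12 years

Three-point gradient (reference A): Δ to B = (10, 20, +0.1), Δ to C = (50, 30, -0.1).
∂h/∂x = -0.007143, ∂h/∂y = +0.008571 (det = -700).
|∇h| = √(-0.007143² + 0.008571²) = 0.01116
Seepage velocity v = K·i/n = 1.8 × 0.01116 / 0.09 = 0.2232 m/day.
t = 1000 / 0.2232 = 4480 days = 12.3 years.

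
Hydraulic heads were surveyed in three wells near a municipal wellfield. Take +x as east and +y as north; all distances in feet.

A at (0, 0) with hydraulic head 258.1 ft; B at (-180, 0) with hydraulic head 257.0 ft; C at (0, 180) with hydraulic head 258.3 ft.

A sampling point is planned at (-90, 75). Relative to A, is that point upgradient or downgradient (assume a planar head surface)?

downgradient

∂h/∂x = (257.0 − 258.1) / (-180 − 0) = +0.006111
∂h/∂y = (258.3 − 258.1) / (180 − 0) = +0.001111
Head at (-90, 75) = 258.1 + (+0.006111)·(-90) + (+0.001111)·(75) = 257.63 ft.
That is lower than the 258.1 ft at A, so the point is downgradient.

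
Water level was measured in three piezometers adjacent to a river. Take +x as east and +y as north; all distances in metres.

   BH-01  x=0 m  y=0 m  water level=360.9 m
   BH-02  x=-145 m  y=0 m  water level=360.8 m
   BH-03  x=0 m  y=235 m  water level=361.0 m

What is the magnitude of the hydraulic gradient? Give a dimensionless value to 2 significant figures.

0.00081

∂h/∂x = (360.8 − 360.9) / (-145 − 0) = +0.0006897
∂h/∂y = (361.0 − 360.9) / (235 − 0) = +0.0004255
|∇h| = √(0.0006897² + 0.0004255²) = 0.0008104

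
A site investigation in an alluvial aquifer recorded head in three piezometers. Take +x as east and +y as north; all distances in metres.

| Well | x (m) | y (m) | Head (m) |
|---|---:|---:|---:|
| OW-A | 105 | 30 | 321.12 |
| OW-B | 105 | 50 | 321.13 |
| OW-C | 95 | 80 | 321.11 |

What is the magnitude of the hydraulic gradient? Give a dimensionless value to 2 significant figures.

Three-point gradient (reference OW-A): Δ to OW-B = (0, 20, +0.01), Δ to OW-C = (-10, 50, -0.01).
∂h/∂x = +0.003500, ∂h/∂y = +0.0005000 (det = 200).
|∇h| = √(0.003500² + 0.0005000²) = 0.003536

0.0035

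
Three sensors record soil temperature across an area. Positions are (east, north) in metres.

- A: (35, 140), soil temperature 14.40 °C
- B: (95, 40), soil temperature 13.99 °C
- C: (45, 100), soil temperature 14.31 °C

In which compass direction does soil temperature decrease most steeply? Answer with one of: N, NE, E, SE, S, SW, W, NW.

E

Three-point gradient (reference A): Δ to B = (60, -100, -0.41), Δ to C = (10, -40, -0.09).
∂T/∂x = -0.005286, ∂T/∂y = +0.0009286 (det = -1400).
Steepest decrease is along −∇f = (+0.005286 E, -0.0009286 N) → east.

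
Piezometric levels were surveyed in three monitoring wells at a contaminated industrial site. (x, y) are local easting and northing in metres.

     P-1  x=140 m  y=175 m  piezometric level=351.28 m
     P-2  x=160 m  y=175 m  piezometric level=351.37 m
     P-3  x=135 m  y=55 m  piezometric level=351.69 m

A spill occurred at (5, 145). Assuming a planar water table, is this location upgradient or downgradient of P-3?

downgradient

Differences from P-1: to P-2 (Δx, Δy, Δh) = (20, 0, +0.09); to P-3 = (-5, -120, +0.41).
Determinant of the coordinate differences = 20·(-120) − (-5)·0 = -2400.
∂h/∂x = [(+0.09)·(-120) − (+0.41)·0] / -2400 = +0.004500
∂h/∂y = [20·(+0.41) − (-5)·(+0.09)] / -2400 = -0.003604
Head at (5, 145) = 351.28 + (+0.004500)·(-135) + (-0.003604)·(-30) = 350.78 m.
That is lower than the 351.69 m at P-3, so the point is downgradient.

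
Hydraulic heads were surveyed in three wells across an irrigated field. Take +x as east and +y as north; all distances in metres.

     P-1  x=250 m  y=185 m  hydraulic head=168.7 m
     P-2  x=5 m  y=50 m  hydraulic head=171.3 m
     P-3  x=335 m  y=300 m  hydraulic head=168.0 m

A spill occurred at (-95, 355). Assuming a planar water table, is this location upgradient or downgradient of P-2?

With h = a·x + b·y + c and P-1 as origin, the differences give:
  (-245)·a + (-135)·b = +2.6
  85·a + 115·b = -0.7
Eliminate b (×115 and ×(-135), subtract): -16700·a = 204.50 → a = ∂h/∂x = -0.01225
Back-substitute: b = ∂h/∂y = +0.002964.
Head at (-95, 355) = 168.7 + (-0.01225)·(-345) + (+0.002964)·(170) = 173.43 m.
That is higher than the 171.3 m at P-2, so the point is upgradient.

upgradient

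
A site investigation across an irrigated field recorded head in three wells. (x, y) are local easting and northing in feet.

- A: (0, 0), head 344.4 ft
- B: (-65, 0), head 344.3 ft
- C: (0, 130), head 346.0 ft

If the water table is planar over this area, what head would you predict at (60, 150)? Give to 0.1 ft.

346.3 ft

∂h/∂x = (344.3 − 344.4) / (-65 − 0) = +0.001538
∂h/∂y = (346.0 − 344.4) / (130 − 0) = +0.01231
h(60, 150) = 344.4 + (+0.001538)·(60) + (+0.01231)·(150) = 344.4 +0.092 +1.846 = 346.338 ft.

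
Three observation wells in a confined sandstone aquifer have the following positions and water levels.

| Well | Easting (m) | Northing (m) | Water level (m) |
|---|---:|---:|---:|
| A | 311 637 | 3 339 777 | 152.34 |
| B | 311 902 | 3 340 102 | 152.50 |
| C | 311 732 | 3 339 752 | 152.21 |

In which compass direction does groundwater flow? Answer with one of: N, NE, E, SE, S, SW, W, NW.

With h = a·x + b·y + c and A as origin, the differences give:
  265·a + 325·b = +0.16
  95·a + (-25)·b = -0.13
Eliminate b (×(-25) and ×325, subtract): -37500·a = 38.250 → a = ∂h/∂x = -0.001020
Back-substitute: b = ∂h/∂y = +0.001324.
Flow = −∇h = (+0.001020 east, -0.001324 north), which points southeast.

SE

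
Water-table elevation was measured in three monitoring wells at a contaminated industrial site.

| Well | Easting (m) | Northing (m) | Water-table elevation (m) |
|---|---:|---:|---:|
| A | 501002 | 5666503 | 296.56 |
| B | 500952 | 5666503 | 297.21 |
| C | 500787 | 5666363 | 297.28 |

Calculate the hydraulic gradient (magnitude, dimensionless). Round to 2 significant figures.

0.020

Differences from A: to B (Δx, Δy, Δh) = (-50, 0, +0.65); to C = (-215, -140, +0.72).
Determinant of the coordinate differences = (-50)·(-140) − (-215)·0 = 7000.
∂h/∂x = [(+0.65)·(-140) − (+0.72)·0] / 7000 = -0.01300
∂h/∂y = [(-50)·(+0.72) − (-215)·(+0.65)] / 7000 = +0.01482
|∇h| = √(-0.01300² + 0.01482²) = 0.01971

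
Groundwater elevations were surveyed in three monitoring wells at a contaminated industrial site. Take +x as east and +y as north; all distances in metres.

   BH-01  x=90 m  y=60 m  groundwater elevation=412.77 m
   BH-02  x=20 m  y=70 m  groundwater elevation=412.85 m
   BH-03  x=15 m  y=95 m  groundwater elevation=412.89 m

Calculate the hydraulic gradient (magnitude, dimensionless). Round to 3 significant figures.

Differences from BH-01: to BH-02 (Δx, Δy, Δh) = (-70, 10, +0.08); to BH-03 = (-75, 35, +0.12).
Determinant of the coordinate differences = (-70)·35 − (-75)·10 = -1700.
∂h/∂x = [(+0.08)·35 − (+0.12)·10] / -1700 = -0.0009412
∂h/∂y = [(-70)·(+0.12) − (-75)·(+0.08)] / -1700 = +0.001412
|∇h| = √(-0.0009412² + 0.001412²) = 0.001697

0.00170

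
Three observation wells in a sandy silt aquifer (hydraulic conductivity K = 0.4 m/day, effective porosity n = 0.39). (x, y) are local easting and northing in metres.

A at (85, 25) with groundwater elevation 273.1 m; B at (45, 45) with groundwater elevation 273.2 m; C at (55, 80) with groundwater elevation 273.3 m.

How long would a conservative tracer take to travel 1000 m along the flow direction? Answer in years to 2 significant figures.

820 years

Differences from A: to B (Δx, Δy, Δh) = (-40, 20, +0.1); to C = (-30, 55, +0.2).
Solve a·Δx + b·Δy = Δh: det = (-40)·55 − (-30)·20 = -1600.
∂h/∂x = [(+0.1)·55 − (+0.2)·20] / -1600 = -0.0009375
∂h/∂y = [(-40)·(+0.2) − (-30)·(+0.1)] / -1600 = +0.003125
|∇h| = √(-0.0009375² + 0.003125²) = 0.003263
Seepage velocity v = K·i/n = 0.4 × 0.003263 / 0.39 = 0.003347 m/day.
t = 1000 / 0.003347 = 2.988e+05 days = 818 years.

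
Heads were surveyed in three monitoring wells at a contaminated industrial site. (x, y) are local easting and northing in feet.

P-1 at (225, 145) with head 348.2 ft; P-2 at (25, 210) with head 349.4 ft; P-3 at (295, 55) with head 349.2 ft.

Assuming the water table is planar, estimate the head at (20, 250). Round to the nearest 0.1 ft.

348.6 ft

Three-point gradient (reference P-1): Δ to P-2 = (-200, 65, +1.2), Δ to P-3 = (70, -90, +1.0).
∂h/∂x = -0.01286, ∂h/∂y = -0.02112 (det = 13450).
h(20, 250) = 348.2 + (-0.01286)·(-205) + (-0.02112)·(105) = 348.2 +2.637 -2.217 = 348.620 ft.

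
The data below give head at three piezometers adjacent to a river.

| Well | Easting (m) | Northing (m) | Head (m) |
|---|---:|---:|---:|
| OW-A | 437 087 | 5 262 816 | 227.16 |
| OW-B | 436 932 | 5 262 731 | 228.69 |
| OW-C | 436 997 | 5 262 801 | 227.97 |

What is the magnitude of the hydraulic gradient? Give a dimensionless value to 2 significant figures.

0.0089

Taking OW-A as reference: OW-B−OW-A = (-155, -85, +1.53); OW-C−OW-A = (-90, -15, +0.81).
Determinant of the coordinate differences = (-155)·(-15) − (-90)·(-85) = -5325.
∂h/∂x = [(+1.53)·(-15) − (+0.81)·(-85)] / -5325 = -0.008620
∂h/∂y = [(-155)·(+0.81) − (-90)·(+1.53)] / -5325 = -0.002282
|∇h| = √(-0.008620² + -0.002282²) = 0.008917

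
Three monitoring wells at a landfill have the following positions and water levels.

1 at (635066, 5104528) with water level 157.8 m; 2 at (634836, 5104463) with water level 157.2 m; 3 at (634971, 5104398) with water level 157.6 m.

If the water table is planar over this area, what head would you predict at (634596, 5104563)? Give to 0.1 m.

156.5 m

With h = a·x + b·y + c and 1 as origin, the differences give:
  (-230)·a + (-65)·b = -0.6
  (-95)·a + (-130)·b = -0.2
Eliminate b (×(-130) and ×(-65), subtract): 23725·a = 65.00 → a = ∂h/∂x = +0.002740
Back-substitute: b = ∂h/∂y = -0.0004636.
h(634596, 5104563) = 157.8 + (+0.002740)·(-470) + (-0.0004636)·(35) = 157.8 -1.288 -0.016 = 156.496 m.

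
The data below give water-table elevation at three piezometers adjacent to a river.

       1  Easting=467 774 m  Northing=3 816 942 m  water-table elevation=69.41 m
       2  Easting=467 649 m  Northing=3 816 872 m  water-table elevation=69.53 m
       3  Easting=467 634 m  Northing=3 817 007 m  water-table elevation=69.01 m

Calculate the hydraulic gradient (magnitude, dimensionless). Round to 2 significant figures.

Differences from 1: to 2 (Δx, Δy, Δh) = (-125, -70, +0.12); to 3 = (-140, 65, -0.40).
Determinant of the coordinate differences = (-125)·65 − (-140)·(-70) = -17925.
∂h/∂x = [(+0.12)·65 − (-0.40)·(-70)] / -17925 = +0.001127
∂h/∂y = [(-125)·(-0.40) − (-140)·(+0.12)] / -17925 = -0.003727
|∇h| = √(0.001127² + -0.003727²) = 0.003894

0.0039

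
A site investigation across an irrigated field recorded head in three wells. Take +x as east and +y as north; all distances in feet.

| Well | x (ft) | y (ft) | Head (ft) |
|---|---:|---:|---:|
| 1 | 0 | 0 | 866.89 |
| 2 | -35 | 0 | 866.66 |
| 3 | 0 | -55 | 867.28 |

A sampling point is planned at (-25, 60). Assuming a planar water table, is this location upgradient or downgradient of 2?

downgradient

∂h/∂x = (866.66 − 866.89) / (-35 − 0) = +0.006571
∂h/∂y = (867.28 − 866.89) / (-55 − 0) = -0.007091
Head at (-25, 60) = 866.89 + (+0.006571)·(-25) + (-0.007091)·(60) = 866.30 ft.
That is lower than the 866.66 ft at 2, so the point is downgradient.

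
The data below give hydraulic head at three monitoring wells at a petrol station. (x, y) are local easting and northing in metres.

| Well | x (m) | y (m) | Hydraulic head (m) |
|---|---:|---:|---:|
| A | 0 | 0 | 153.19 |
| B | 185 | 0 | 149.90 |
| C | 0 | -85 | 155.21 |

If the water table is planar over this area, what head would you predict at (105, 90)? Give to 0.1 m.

∂h/∂x = (149.90 − 153.19) / (185 − 0) = -0.01778
∂h/∂y = (155.21 − 153.19) / (-85 − 0) = -0.02376
h(105, 90) = 153.19 + (-0.01778)·(105) + (-0.02376)·(90) = 153.19 -1.867 -2.139 = 149.184 m.

149.2 m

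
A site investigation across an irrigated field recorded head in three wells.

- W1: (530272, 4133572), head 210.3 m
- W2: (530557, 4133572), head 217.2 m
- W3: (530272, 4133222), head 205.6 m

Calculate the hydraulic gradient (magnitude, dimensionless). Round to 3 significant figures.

∂h/∂x = (217.2 − 210.3) / (530557 − 530272) = +0.02421
∂h/∂y = (205.6 − 210.3) / (4133222 − 4133572) = +0.01343
|∇h| = √(0.02421² + 0.01343²) = 0.02769

0.0277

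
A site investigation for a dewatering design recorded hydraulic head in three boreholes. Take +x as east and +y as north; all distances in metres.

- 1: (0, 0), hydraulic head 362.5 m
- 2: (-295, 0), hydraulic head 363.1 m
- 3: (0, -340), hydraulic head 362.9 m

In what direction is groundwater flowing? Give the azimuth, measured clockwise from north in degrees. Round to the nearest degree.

060°

∂h/∂x = (363.1 − 362.5) / (-295 − 0) = -0.002034
∂h/∂y = (362.9 − 362.5) / (-340 − 0) = -0.001176
Flow direction (−∇h) has components (+0.002034 E, +0.001176 N).
Azimuth = atan2(E, N) = atan2(+0.002034, +0.001176) = 60.0° ≈ 060°.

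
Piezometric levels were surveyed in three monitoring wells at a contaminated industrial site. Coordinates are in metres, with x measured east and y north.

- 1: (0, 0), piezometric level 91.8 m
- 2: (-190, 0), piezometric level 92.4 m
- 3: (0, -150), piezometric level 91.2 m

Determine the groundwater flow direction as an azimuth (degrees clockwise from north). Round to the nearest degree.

142°

∂h/∂x = (92.4 − 91.8) / (-190 − 0) = -0.003158
∂h/∂y = (91.2 − 91.8) / (-150 − 0) = +0.004000
Flow direction (−∇h) has components (+0.003158 E, -0.004000 N).
Azimuth = atan2(E, N) = atan2(+0.003158, -0.004000) = 141.7° ≈ 142°.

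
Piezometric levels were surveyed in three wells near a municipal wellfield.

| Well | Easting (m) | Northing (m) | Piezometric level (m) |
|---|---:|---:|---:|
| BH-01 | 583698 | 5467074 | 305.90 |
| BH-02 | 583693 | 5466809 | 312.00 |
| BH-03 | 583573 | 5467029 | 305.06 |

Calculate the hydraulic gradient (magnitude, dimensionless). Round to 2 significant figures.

0.028

With h = a·x + b·y + c and BH-01 as origin, the differences give:
  (-5)·a + (-265)·b = +6.10
  (-125)·a + (-45)·b = -0.84
Eliminate b (×(-45) and ×(-265), subtract): -32900·a = -497.100 → a = ∂h/∂x = +0.01511
Back-substitute: b = ∂h/∂y = -0.02330.
|∇h| = √(0.01511² + -0.02330²) = 0.02777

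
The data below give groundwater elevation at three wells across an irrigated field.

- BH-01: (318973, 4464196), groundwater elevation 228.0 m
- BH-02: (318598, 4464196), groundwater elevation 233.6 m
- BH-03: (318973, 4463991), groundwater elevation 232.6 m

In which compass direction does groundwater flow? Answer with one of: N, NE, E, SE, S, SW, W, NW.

NE

∂h/∂x = (233.6 − 228.0) / (318598 − 318973) = -0.01493
∂h/∂y = (232.6 − 228.0) / (4463991 − 4464196) = -0.02244
Flow = −∇h = (+0.01493 east, +0.02244 north), which points northeast.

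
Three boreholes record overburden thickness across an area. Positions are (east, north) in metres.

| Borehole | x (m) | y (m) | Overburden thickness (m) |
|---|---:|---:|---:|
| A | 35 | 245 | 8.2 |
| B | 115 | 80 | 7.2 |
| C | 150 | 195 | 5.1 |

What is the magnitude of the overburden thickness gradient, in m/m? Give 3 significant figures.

0.0321 m/m

With d = a·x + b·y + c and A as origin, the differences give:
  80·a + (-165)·b = -1.0
  115·a + (-50)·b = -3.1
Eliminate b (×(-50) and ×(-165), subtract): 14975·a = -461.50 → a = ∂d/∂x = -0.03082
Back-substitute: b = ∂d/∂y = -0.008881.
|∇f| = √(-0.03082² + -0.008881²) = 0.03207 m/m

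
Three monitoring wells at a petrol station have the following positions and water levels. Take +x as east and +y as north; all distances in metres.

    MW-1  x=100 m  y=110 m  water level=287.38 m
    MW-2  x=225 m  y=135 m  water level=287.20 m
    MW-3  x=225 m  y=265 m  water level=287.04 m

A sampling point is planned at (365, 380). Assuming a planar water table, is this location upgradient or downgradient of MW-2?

Taking MW-1 as reference: MW-2−MW-1 = (125, 25, -0.18); MW-3−MW-1 = (125, 155, -0.34).
Determinant of the coordinate differences = 125·155 − 125·25 = 16250.
∂h/∂x = [(-0.18)·155 − (-0.34)·25] / 16250 = -0.001194
∂h/∂y = [125·(-0.34) − 125·(-0.18)] / 16250 = -0.001231
Head at (365, 380) = 287.38 + (-0.001194)·(265) + (-0.001231)·(270) = 286.73 m.
That is lower than the 287.20 m at MW-2, so the point is downgradient.

downgradient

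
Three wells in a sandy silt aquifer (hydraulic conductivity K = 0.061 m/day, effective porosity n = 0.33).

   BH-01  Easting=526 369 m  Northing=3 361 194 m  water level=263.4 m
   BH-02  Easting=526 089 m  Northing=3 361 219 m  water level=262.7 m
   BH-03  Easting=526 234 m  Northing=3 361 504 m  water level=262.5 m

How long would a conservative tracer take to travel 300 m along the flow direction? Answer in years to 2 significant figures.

Taking BH-01 as reference: BH-02−BH-01 = (-280, 25, -0.7); BH-03−BH-01 = (-135, 310, -0.9).
Determinant of the coordinate differences = (-280)·310 − (-135)·25 = -83425.
∂h/∂x = [(-0.7)·310 − (-0.9)·25] / -83425 = +0.002331
∂h/∂y = [(-280)·(-0.9) − (-135)·(-0.7)] / -83425 = -0.001888
|∇h| = √(0.002331² + -0.001888²) = 0.003
Seepage velocity v = K·i/n = 0.061 × 0.003 / 0.33 = 0.0005545 m/day.
t = 300 / 0.0005545 = 5.41e+05 days = 1.48e+03 years.

1500 years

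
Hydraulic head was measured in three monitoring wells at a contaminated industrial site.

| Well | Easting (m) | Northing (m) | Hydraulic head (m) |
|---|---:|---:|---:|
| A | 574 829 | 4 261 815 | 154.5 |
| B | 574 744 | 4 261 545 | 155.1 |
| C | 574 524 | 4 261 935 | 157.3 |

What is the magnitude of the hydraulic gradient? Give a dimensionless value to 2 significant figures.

0.0090

Three-point gradient (reference A): Δ to B = (-85, -270, +0.6), Δ to C = (-305, 120, +2.8).
∂h/∂x = -0.008947, ∂h/∂y = +0.0005943 (det = -92550).
|∇h| = √(-0.008947² + 0.0005943²) = 0.008967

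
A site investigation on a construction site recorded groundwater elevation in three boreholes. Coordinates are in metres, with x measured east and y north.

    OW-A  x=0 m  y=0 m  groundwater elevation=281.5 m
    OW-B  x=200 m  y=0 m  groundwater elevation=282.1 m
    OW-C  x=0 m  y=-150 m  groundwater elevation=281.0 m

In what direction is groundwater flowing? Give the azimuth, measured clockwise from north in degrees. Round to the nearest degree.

∂h/∂x = (282.1 − 281.5) / (200 − 0) = +0.003000
∂h/∂y = (281.0 − 281.5) / (-150 − 0) = +0.003333
Flow direction (−∇h) has components (-0.003000 E, -0.003333 N).
Azimuth = atan2(E, N) = atan2(-0.003000, -0.003333) = 222.0° ≈ 222°.

222°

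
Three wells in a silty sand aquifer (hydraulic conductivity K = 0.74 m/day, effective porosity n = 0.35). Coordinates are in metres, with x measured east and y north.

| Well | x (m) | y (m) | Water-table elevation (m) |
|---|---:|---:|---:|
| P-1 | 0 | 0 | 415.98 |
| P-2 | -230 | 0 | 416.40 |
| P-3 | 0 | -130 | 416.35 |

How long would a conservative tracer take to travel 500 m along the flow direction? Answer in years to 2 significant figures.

∂h/∂x = (416.40 − 415.98) / (-230 − 0) = -0.001826
∂h/∂y = (416.35 − 415.98) / (-130 − 0) = -0.002846
|∇h| = √(-0.001826² + -0.002846²) = 0.003381
Seepage velocity v = K·i/n = 0.74 × 0.003381 / 0.35 = 0.007148 m/day.
t = 500 / 0.007148 = 6.995e+04 days = 192 years.

190 years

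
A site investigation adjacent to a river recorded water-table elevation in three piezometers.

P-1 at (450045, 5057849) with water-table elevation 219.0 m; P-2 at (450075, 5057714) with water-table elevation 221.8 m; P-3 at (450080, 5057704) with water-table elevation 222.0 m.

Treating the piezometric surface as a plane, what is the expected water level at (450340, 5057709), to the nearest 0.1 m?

221.2 m

With h = a·x + b·y + c and P-1 as origin, the differences give:
  30·a + (-135)·b = +2.8
  35·a + (-145)·b = +3.0
Eliminate b (×(-145) and ×(-135), subtract): 375·a = -1.00 → a = ∂h/∂x = -0.002667
Back-substitute: b = ∂h/∂y = -0.02133.
h(450340, 5057709) = 219.0 + (-0.002667)·(295) + (-0.02133)·(-140) = 219.0 -0.787 +2.987 = 221.200 m.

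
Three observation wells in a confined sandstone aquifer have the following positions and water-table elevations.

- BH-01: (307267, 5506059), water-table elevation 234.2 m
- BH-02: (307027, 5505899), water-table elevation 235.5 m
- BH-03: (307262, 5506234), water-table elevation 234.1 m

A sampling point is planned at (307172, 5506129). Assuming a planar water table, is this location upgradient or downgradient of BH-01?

upgradient

Three-point gradient (reference BH-01): Δ to BH-02 = (-240, -160, +1.3), Δ to BH-03 = (-5, 175, -0.1).
∂h/∂x = -0.004942, ∂h/∂y = -0.0007126 (det = -42800).
Head at (307172, 5506129) = 234.2 + (-0.004942)·(-95) + (-0.0007126)·(70) = 234.62 m.
That is higher than the 234.2 m at BH-01, so the point is upgradient.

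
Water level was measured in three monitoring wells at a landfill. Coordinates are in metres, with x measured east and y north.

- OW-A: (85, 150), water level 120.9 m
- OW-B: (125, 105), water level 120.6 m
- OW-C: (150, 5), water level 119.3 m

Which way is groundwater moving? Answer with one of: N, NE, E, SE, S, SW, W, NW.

SW

With h = a·x + b·y + c and OW-A as origin, the differences give:
  40·a + (-45)·b = -0.3
  65·a + (-145)·b = -1.6
Eliminate b (×(-145) and ×(-45), subtract): -2875·a = -28.50 → a = ∂h/∂x = +0.009913
Back-substitute: b = ∂h/∂y = +0.01548.
Flow = −∇h = (-0.009913 east, -0.01548 north), which points southwest.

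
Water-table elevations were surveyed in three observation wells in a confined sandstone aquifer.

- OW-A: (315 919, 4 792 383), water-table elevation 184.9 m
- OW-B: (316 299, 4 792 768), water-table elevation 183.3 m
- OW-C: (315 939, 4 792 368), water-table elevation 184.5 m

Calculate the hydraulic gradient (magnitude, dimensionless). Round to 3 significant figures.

0.0160

Differences from OW-A: to OW-B (Δx, Δy, Δh) = (380, 385, -1.6); to OW-C = (20, -15, -0.4).
Determinant of the coordinate differences = 380·(-15) − 20·385 = -13400.
∂h/∂x = [(-1.6)·(-15) − (-0.4)·385] / -13400 = -0.01328
∂h/∂y = [380·(-0.4) − 20·(-1.6)] / -13400 = +0.008955
|∇h| = √(-0.01328² + 0.008955²) = 0.01602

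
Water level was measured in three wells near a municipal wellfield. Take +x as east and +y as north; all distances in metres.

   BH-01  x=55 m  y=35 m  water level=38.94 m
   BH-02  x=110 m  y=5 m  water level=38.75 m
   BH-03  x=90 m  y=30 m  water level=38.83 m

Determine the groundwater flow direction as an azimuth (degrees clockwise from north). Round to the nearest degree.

104°

With h = a·x + b·y + c and BH-01 as origin, the differences give:
  55·a + (-30)·b = -0.19
  35·a + (-5)·b = -0.11
Eliminate b (×(-5) and ×(-30), subtract): 775·a = -2.350 → a = ∂h/∂x = -0.003032
Back-substitute: b = ∂h/∂y = +0.0007742.
Flow direction (−∇h) has components (+0.003032 E, -0.0007742 N).
Azimuth = atan2(E, N) = atan2(+0.003032, -0.0007742) = 104.3° ≈ 104°.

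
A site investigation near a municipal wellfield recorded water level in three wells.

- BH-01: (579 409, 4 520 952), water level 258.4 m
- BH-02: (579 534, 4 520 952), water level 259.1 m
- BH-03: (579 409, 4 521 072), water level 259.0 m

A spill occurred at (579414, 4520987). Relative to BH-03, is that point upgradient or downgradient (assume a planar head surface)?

downgradient

∂h/∂x = (259.1 − 258.4) / (579534 − 579409) = +0.005600
∂h/∂y = (259.0 − 258.4) / (4521072 − 4520952) = +0.005000
Head at (579414, 4520987) = 258.4 + (+0.005600)·(5) + (+0.005000)·(35) = 258.60 m.
That is lower than the 259.0 m at BH-03, so the point is downgradient.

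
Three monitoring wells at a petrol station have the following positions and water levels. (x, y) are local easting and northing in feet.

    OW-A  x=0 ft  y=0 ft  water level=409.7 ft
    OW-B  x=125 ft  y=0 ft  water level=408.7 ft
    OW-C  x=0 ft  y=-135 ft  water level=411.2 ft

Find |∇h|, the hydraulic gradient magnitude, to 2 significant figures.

∂h/∂x = (408.7 − 409.7) / (125 − 0) = -0.008000
∂h/∂y = (411.2 − 409.7) / (-135 − 0) = -0.01111
|∇h| = √(-0.008000² + -0.01111²) = 0.01369

0.014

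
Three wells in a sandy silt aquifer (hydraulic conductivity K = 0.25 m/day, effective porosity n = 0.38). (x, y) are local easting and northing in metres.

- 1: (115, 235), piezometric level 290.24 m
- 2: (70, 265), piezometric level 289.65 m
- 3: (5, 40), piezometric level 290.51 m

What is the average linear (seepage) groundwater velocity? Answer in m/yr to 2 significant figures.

2.6 m/yr

Differences from 1: to 2 (Δx, Δy, Δh) = (-45, 30, -0.59); to 3 = (-110, -195, +0.27).
Solve a·Δx + b·Δy = Δh: det = (-45)·(-195) − (-110)·30 = 12075.
∂h/∂x = [(-0.59)·(-195) − (+0.27)·30] / 12075 = +0.008857
∂h/∂y = [(-45)·(+0.27) − (-110)·(-0.59)] / 12075 = -0.006381
|∇h| = √(0.008857² + -0.006381²) = 0.01092
Seepage velocity v = K·i/n = 0.25 × 0.01092 / 0.38 = 0.007184 m/day = 2.624 m/yr.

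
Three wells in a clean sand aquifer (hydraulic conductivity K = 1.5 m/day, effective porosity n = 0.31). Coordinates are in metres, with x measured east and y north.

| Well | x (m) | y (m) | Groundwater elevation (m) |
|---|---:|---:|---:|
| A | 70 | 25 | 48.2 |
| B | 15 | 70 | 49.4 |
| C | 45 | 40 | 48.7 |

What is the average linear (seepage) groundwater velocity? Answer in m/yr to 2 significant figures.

30 m/yr

With h = a·x + b·y + c and A as origin, the differences give:
  (-55)·a + 45·b = +1.2
  (-25)·a + 15·b = +0.5
Eliminate b (×15 and ×45, subtract): 300·a = -4.50 → a = ∂h/∂x = -0.01500
Back-substitute: b = ∂h/∂y = +0.008333.
|∇h| = √(-0.01500² + 0.008333²) = 0.01716
Seepage velocity v = K·i/n = 1.5 × 0.01716 / 0.31 = 0.08303 m/day = 30.33 m/yr.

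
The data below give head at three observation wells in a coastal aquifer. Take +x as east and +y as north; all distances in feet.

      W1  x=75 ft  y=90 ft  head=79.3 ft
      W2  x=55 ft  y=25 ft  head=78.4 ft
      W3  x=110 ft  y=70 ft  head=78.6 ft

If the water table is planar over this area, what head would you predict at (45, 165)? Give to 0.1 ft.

80.9 ft

Three-point gradient (reference W1): Δ to W2 = (-20, -65, -0.9), Δ to W3 = (35, -20, -0.7).
∂h/∂x = -0.01028, ∂h/∂y = +0.01701 (det = 2675).
h(45, 165) = 79.3 + (-0.01028)·(-30) + (+0.01701)·(75) = 79.3 +0.308 +1.276 = 80.884 ft.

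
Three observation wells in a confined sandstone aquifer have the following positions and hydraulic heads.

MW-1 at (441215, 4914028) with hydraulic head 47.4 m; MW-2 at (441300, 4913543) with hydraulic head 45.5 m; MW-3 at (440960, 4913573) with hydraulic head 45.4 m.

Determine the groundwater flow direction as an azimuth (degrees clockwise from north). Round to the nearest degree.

With h = a·x + b·y + c and MW-1 as origin, the differences give:
  85·a + (-485)·b = -1.9
  (-255)·a + (-455)·b = -2.0
Eliminate b (×(-455) and ×(-485), subtract): -162350·a = -105.50 → a = ∂h/∂x = +0.0006498
Back-substitute: b = ∂h/∂y = +0.004031.
Flow direction (−∇h) has components (-0.0006498 E, -0.004031 N).
Azimuth = atan2(E, N) = atan2(-0.0006498, -0.004031) = 189.2° ≈ 189°.

189°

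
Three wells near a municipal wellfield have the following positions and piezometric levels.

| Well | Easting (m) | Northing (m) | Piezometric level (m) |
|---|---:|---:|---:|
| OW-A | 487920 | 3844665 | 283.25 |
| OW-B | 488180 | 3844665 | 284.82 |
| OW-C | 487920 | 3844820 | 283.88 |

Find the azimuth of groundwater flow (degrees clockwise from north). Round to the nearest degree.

∂h/∂x = (284.82 − 283.25) / (488180 − 487920) = +0.006038
∂h/∂y = (283.88 − 283.25) / (3844820 − 3844665) = +0.004065
Flow direction (−∇h) has components (-0.006038 E, -0.004065 N).
Azimuth = atan2(E, N) = atan2(-0.006038, -0.004065) = 236.1° ≈ 236°.

236°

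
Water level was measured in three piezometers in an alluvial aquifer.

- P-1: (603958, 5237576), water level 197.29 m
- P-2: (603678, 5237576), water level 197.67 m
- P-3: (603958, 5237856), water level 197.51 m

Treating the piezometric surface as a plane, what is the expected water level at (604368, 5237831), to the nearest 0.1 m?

196.9 m

∂h/∂x = (197.67 − 197.29) / (603678 − 603958) = -0.001357
∂h/∂y = (197.51 − 197.29) / (5237856 − 5237576) = +0.0007857
h(604368, 5237831) = 197.29 + (-0.001357)·(410) + (+0.0007857)·(255) = 197.29 -0.556 +0.200 = 196.934 m.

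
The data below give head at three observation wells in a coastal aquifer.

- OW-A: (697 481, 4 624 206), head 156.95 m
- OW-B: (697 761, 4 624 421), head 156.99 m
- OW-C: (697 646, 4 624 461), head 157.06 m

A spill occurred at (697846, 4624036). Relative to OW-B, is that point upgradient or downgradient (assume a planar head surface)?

With h = a·x + b·y + c and OW-A as origin, the differences give:
  280·a + 215·b = +0.04
  165·a + 255·b = +0.11
Eliminate b (×255 and ×215, subtract): 35925·a = -13.450 → a = ∂h/∂x = -0.0003744
Back-substitute: b = ∂h/∂y = +0.0006736.
Head at (697846, 4624036) = 156.95 + (-0.0003744)·(365) + (+0.0006736)·(-170) = 156.70 m.
That is lower than the 156.99 m at OW-B, so the point is downgradient.

downgradient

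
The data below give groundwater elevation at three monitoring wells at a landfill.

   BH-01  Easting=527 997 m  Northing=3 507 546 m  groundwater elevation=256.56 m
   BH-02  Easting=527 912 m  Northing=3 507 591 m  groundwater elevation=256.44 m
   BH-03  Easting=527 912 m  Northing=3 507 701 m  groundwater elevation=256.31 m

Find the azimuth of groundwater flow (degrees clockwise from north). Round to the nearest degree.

With h = a·x + b·y + c and BH-01 as origin, the differences give:
  (-85)·a + 45·b = -0.12
  (-85)·a + 155·b = -0.25
Eliminate b (×155 and ×45, subtract): -9350·a = -7.350 → a = ∂h/∂x = +0.0007861
Back-substitute: b = ∂h/∂y = -0.001182.
Flow direction (−∇h) has components (-0.0007861 E, +0.001182 N).
Azimuth = atan2(E, N) = atan2(-0.0007861, +0.001182) = 326.4° ≈ 326°.

326°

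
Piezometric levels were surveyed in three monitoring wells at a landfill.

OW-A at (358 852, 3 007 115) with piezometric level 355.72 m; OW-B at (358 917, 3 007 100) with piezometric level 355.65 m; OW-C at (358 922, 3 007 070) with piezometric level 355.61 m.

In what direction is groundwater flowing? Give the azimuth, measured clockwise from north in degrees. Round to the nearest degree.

146°

Three-point gradient (reference OW-A): Δ to OW-B = (65, -15, -0.07), Δ to OW-C = (70, -45, -0.11).
∂h/∂x = -0.0008000, ∂h/∂y = +0.001200 (det = -1875).
Flow direction (−∇h) has components (+0.0008000 E, -0.001200 N).
Azimuth = atan2(E, N) = atan2(+0.0008000, -0.001200) = 146.3° ≈ 146°.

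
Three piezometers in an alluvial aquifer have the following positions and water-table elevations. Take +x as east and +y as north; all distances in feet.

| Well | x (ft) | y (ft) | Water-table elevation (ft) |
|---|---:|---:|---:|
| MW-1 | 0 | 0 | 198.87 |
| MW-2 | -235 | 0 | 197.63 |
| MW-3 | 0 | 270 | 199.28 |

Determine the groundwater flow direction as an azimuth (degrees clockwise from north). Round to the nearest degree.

∂h/∂x = (197.63 − 198.87) / (-235 − 0) = +0.005277
∂h/∂y = (199.28 − 198.87) / (270 − 0) = +0.001519
Flow direction (−∇h) has components (-0.005277 E, -0.001519 N).
Azimuth = atan2(E, N) = atan2(-0.005277, -0.001519) = 253.9° ≈ 254°.

254°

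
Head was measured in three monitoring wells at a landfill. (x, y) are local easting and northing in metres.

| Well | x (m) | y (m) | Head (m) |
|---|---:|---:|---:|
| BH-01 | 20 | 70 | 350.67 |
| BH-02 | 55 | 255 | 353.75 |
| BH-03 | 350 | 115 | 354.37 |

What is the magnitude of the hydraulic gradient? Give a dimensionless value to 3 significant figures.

0.0175

Differences from BH-01: to BH-02 (Δx, Δy, Δh) = (35, 185, +3.08); to BH-03 = (330, 45, +3.70).
Determinant of the coordinate differences = 35·45 − 330·185 = -59475.
∂h/∂x = [(+3.08)·45 − (+3.70)·185] / -59475 = +0.009179
∂h/∂y = [35·(+3.70) − 330·(+3.08)] / -59475 = +0.01491
|∇h| = √(0.009179² + 0.01491²) = 0.01751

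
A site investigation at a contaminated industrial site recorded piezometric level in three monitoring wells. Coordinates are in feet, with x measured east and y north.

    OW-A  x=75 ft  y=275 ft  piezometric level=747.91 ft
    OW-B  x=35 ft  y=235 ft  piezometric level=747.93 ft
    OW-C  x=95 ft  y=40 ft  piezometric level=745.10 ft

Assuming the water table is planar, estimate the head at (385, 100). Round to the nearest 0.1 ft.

742.4 ft

With h = a·x + b·y + c and OW-A as origin, the differences give:
  (-40)·a + (-40)·b = +0.02
  20·a + (-235)·b = -2.81
Eliminate b (×(-235) and ×(-40), subtract): 10200·a = -117.100 → a = ∂h/∂x = -0.01148
Back-substitute: b = ∂h/∂y = +0.01098.
h(385, 100) = 747.91 + (-0.01148)·(310) + (+0.01098)·(-175) = 747.91 -3.559 -1.922 = 742.430 ft.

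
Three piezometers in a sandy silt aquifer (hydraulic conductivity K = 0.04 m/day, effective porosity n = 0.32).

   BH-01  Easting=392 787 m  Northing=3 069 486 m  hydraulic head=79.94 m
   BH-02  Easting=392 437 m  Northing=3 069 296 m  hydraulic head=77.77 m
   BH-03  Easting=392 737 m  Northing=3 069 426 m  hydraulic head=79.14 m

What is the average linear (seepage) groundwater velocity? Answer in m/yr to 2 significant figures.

0.69 m/yr

With h = a·x + b·y + c and BH-01 as origin, the differences give:
  (-350)·a + (-190)·b = -2.17
  (-50)·a + (-60)·b = -0.80
Eliminate b (×(-60) and ×(-190), subtract): 11500·a = -21.800 → a = ∂h/∂x = -0.001896
Back-substitute: b = ∂h/∂y = +0.01491.
|∇h| = √(-0.001896² + 0.01491²) = 0.01503
Seepage velocity v = K·i/n = 0.04 × 0.01503 / 0.32 = 0.001879 m/day = 0.6863 m/yr.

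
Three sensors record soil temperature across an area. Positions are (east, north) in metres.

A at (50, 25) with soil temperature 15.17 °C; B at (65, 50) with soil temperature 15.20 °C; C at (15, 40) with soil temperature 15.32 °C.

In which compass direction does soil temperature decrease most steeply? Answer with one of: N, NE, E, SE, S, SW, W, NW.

SE

Differences from A: to B (Δx, Δy, Δh) = (15, 25, +0.03); to C = (-35, 15, +0.15).
Solve a·Δx + b·Δy = ΔT: det = 15·15 − (-35)·25 = 1100.
∂T/∂x = [(+0.03)·15 − (+0.15)·25] / 1100 = -0.003000
∂T/∂y = [15·(+0.15) − (-35)·(+0.03)] / 1100 = +0.003000
Steepest decrease is along −∇f = (+0.003000 E, -0.003000 N) → southeast.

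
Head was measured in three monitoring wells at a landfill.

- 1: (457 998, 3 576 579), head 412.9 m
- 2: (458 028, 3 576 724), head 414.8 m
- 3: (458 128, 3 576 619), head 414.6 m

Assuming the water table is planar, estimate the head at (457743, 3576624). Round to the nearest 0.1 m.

Taking 1 as reference: 2−1 = (30, 145, +1.9); 3−1 = (130, 40, +1.7).
Determinant of the coordinate differences = 30·40 − 130·145 = -17650.
∂h/∂x = [(+1.9)·40 − (+1.7)·145] / -17650 = +0.009660
∂h/∂y = [30·(+1.7) − 130·(+1.9)] / -17650 = +0.01110
h(457743, 3576624) = 412.9 + (+0.009660)·(-255) + (+0.01110)·(45) = 412.9 -2.463 +0.500 = 410.936 m.

410.9 m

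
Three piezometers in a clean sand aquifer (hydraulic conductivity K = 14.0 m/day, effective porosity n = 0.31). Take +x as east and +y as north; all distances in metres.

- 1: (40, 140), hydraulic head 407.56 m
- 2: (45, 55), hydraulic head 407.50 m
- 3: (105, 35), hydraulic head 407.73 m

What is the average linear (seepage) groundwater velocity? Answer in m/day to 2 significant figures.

0.19 m/day

Taking 1 as reference: 2−1 = (5, -85, -0.06); 3−1 = (65, -105, +0.17).
Solve a·Δx + b·Δy = Δh: det = 5·(-105) − 65·(-85) = 5000.
∂h/∂x = [(-0.06)·(-105) − (+0.17)·(-85)] / 5000 = +0.004150
∂h/∂y = [5·(+0.17) − 65·(-0.06)] / 5000 = +0.0009500
|∇h| = √(0.004150² + 0.0009500²) = 0.004257
Seepage velocity v = K·i/n = 14.0 × 0.004257 / 0.31 = 0.1923 m/day.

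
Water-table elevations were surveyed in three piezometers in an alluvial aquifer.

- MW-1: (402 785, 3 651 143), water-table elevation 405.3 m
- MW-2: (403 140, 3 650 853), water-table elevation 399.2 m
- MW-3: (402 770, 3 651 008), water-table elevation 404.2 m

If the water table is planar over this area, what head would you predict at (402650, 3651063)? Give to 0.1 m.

405.9 m

With h = a·x + b·y + c and MW-1 as origin, the differences give:
  355·a + (-290)·b = -6.1
  (-15)·a + (-135)·b = -1.1
Eliminate b (×(-135) and ×(-290), subtract): -52275·a = 504.50 → a = ∂h/∂x = -0.009651
Back-substitute: b = ∂h/∂y = +0.009220.
h(402650, 3651063) = 405.3 + (-0.009651)·(-135) + (+0.009220)·(-80) = 405.3 +1.303 -0.738 = 405.865 m.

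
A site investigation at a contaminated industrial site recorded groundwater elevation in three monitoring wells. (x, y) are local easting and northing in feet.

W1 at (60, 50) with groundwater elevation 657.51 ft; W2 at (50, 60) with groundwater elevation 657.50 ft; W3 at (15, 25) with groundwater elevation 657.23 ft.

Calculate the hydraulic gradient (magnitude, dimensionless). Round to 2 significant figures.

Taking W1 as reference: W2−W1 = (-10, 10, -0.01); W3−W1 = (-45, -25, -0.28).
Solve a·Δx + b·Δy = Δh: det = (-10)·(-25) − (-45)·10 = 700.
∂h/∂x = [(-0.01)·(-25) − (-0.28)·10] / 700 = +0.004357
∂h/∂y = [(-10)·(-0.28) − (-45)·(-0.01)] / 700 = +0.003357
|∇h| = √(0.004357² + 0.003357²) = 0.0055

0.0055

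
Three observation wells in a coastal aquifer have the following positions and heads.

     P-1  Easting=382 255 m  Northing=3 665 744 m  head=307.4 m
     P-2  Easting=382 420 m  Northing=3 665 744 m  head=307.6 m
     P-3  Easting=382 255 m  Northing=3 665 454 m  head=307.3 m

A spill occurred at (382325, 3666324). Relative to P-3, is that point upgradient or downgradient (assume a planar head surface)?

∂h/∂x = (307.6 − 307.4) / (382420 − 382255) = +0.001212
∂h/∂y = (307.3 − 307.4) / (3665454 − 3665744) = +0.0003448
Head at (382325, 3666324) = 307.4 + (+0.001212)·(70) + (+0.0003448)·(580) = 307.68 m.
That is higher than the 307.3 m at P-3, so the point is upgradient.

upgradient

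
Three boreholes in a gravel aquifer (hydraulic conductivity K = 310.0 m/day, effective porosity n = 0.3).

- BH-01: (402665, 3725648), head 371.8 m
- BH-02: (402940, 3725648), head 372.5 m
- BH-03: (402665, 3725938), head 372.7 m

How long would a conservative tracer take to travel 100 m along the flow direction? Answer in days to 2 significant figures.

24 days

∂h/∂x = (372.5 − 371.8) / (402940 − 402665) = +0.002545
∂h/∂y = (372.7 − 371.8) / (3725938 − 3725648) = +0.003103
|∇h| = √(0.002545² + 0.003103²) = 0.004013
Seepage velocity v = K·i/n = 310.0 × 0.004013 / 0.3 = 4.147 m/day.
t = 100 / 4.147 = 24.11 days.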